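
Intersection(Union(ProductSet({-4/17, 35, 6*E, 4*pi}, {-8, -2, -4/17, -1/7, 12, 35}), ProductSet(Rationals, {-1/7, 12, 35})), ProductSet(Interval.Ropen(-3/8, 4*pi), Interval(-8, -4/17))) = ProductSet({-4/17}, {-8, -2, -4/17})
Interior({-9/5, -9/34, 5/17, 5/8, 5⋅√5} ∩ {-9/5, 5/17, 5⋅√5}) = ∅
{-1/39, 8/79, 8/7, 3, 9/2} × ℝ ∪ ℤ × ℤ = (ℤ × ℤ) ∪ ({-1/39, 8/79, 8/7, 3, 9/2} × ℝ)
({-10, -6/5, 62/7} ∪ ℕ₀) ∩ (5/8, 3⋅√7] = {1, 2, …, 7}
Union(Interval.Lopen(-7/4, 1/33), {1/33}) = Interval.Lopen(-7/4, 1/33)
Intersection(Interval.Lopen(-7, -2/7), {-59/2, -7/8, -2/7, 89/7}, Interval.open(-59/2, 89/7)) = {-7/8, -2/7}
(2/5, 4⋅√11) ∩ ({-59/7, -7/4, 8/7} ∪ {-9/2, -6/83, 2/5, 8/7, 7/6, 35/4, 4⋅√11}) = {8/7, 7/6, 35/4}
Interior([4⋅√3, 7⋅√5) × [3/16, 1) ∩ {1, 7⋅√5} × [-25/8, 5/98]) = ∅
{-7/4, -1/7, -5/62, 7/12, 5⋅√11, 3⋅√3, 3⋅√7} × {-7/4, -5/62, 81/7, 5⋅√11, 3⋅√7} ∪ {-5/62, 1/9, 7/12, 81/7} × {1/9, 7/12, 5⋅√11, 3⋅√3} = ({-5/62, 1/9, 7/12, 81/7} × {1/9, 7/12, 5⋅√11, 3⋅√3}) ∪ ({-7/4, -1/7, -5/62, 7/12, 5⋅√11, 3⋅√3, 3⋅√7} × {-7/4, -5/62, 81/7, 5⋅√11, 3⋅√7})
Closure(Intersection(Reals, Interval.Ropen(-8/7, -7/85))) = Interval(-8/7, -7/85)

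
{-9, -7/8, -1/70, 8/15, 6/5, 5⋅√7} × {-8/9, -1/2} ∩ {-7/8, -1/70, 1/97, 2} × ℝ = {-7/8, -1/70} × {-8/9, -1/2}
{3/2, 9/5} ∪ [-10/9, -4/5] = [-10/9, -4/5] ∪ {3/2, 9/5}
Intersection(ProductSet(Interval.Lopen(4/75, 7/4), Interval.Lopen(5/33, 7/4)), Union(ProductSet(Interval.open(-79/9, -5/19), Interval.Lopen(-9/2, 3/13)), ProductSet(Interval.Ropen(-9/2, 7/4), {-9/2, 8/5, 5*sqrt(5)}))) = ProductSet(Interval.open(4/75, 7/4), {8/5})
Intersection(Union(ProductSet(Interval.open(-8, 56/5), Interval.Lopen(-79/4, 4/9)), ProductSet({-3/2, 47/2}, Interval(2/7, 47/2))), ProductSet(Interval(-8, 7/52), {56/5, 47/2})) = ProductSet({-3/2}, {56/5, 47/2})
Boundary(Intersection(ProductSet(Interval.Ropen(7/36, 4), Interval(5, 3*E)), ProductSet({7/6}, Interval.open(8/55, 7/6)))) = EmptySet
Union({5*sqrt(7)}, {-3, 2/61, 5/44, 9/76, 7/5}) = {-3, 2/61, 5/44, 9/76, 7/5, 5*sqrt(7)}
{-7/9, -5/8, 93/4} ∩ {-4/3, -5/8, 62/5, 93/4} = {-5/8, 93/4}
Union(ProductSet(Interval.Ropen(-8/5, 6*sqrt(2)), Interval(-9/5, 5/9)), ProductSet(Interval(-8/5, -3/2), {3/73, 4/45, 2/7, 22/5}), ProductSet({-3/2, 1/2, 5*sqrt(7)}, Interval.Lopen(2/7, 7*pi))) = Union(ProductSet({-3/2, 1/2, 5*sqrt(7)}, Interval.Lopen(2/7, 7*pi)), ProductSet(Interval(-8/5, -3/2), {3/73, 4/45, 2/7, 22/5}), ProductSet(Interval.Ropen(-8/5, 6*sqrt(2)), Interval(-9/5, 5/9)))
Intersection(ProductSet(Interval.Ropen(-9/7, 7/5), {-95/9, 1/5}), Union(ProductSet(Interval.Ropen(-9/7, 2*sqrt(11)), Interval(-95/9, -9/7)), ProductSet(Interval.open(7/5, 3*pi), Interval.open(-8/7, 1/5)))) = ProductSet(Interval.Ropen(-9/7, 7/5), {-95/9})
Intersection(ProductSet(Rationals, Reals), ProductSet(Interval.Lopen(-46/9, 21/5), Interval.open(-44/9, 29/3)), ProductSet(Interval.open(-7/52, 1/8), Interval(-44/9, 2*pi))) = ProductSet(Intersection(Interval.open(-7/52, 1/8), Rationals), Interval.Lopen(-44/9, 2*pi))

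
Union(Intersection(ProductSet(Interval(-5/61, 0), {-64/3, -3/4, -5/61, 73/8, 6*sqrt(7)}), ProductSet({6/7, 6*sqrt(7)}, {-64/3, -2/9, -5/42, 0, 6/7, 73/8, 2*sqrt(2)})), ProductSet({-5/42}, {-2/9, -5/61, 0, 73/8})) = ProductSet({-5/42}, {-2/9, -5/61, 0, 73/8})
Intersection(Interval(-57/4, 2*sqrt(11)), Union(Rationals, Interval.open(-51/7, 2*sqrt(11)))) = Union(Intersection(Interval(-57/4, 2*sqrt(11)), Rationals), Interval.Ropen(-51/7, 2*sqrt(11)))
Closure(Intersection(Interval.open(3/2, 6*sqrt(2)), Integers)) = Range(2, 9, 1)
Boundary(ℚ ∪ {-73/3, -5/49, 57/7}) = ℝ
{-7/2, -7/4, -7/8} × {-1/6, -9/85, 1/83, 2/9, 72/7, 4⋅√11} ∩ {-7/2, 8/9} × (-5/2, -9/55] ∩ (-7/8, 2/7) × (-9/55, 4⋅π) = ∅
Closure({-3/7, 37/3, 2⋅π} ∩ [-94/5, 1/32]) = {-3/7}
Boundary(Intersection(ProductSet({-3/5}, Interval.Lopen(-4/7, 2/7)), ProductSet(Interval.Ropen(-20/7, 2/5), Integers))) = ProductSet({-3/5}, Range(0, 1, 1))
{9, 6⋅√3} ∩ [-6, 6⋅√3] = {9, 6⋅√3}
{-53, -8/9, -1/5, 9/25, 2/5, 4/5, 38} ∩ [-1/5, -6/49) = {-1/5}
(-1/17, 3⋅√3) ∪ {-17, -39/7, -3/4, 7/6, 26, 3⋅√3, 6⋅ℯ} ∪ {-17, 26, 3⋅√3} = {-17, -39/7, -3/4, 26, 6⋅ℯ} ∪ (-1/17, 3⋅√3]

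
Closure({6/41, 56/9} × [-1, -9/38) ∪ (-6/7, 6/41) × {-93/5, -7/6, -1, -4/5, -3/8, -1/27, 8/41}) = ({6/41, 56/9} × [-1, -9/38]) ∪ ([-6/7, 6/41] × {-93/5, -7/6, -1, -4/5, -3/8, -1/27, 8/41})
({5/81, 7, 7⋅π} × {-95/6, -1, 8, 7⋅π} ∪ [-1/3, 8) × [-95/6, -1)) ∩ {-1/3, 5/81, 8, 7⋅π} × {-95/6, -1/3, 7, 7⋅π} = ({-1/3, 5/81} × {-95/6}) ∪ ({5/81, 7⋅π} × {-95/6, 7⋅π})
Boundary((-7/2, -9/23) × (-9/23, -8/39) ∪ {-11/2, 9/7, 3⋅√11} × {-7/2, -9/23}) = ({-7/2, -9/23} × [-9/23, -8/39]) ∪ ([-7/2, -9/23] × {-9/23, -8/39}) ∪ ({-11/2, 9/7, 3⋅√11} × {-7/2, -9/23})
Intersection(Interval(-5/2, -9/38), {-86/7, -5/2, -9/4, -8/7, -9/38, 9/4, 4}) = {-5/2, -9/4, -8/7, -9/38}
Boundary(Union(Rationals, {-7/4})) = Reals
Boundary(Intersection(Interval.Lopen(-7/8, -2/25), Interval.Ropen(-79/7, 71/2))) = {-7/8, -2/25}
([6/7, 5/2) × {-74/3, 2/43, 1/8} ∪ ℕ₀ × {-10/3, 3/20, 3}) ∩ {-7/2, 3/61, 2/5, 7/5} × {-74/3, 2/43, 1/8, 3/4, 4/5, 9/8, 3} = {7/5} × {-74/3, 2/43, 1/8}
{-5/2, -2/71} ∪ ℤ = ℤ ∪ {-5/2, -2/71}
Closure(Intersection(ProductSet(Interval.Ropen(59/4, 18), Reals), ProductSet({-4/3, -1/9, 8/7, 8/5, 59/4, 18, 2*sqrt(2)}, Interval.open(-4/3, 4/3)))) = ProductSet({59/4}, Interval(-4/3, 4/3))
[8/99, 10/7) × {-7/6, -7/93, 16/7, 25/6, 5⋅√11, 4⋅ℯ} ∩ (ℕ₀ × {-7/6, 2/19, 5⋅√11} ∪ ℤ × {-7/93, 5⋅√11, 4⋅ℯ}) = {1} × {-7/6, -7/93, 5⋅√11, 4⋅ℯ}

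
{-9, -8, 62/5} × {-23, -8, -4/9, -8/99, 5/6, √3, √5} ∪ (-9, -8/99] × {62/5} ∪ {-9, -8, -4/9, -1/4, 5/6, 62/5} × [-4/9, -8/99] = ((-9, -8/99] × {62/5}) ∪ ({-9, -8, -4/9, -1/4, 5/6, 62/5} × [-4/9, -8/99]) ∪ ({-9, -8, 62/5} × {-23, -8, -4/9, -8/99, 5/6, √3, √5})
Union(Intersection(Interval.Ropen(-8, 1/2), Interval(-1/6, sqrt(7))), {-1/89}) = Interval.Ropen(-1/6, 1/2)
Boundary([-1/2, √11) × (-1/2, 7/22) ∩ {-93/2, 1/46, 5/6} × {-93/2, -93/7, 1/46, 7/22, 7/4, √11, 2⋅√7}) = {1/46, 5/6} × {1/46}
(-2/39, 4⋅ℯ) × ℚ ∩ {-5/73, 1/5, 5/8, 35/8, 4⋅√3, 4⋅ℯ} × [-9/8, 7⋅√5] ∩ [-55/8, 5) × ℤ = {1/5, 5/8, 35/8} × {-1, 0, …, 15}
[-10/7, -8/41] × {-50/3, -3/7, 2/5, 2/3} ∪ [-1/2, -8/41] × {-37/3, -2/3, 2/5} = ([-1/2, -8/41] × {-37/3, -2/3, 2/5}) ∪ ([-10/7, -8/41] × {-50/3, -3/7, 2/5, 2/3})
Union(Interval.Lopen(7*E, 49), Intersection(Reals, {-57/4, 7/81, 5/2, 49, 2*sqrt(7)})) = Union({-57/4, 7/81, 5/2, 2*sqrt(7)}, Interval.Lopen(7*E, 49))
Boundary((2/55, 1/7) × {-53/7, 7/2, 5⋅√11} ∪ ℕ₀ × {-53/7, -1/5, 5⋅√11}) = (ℕ₀ × {-53/7, -1/5, 5⋅√11}) ∪ ([2/55, 1/7] × {-53/7, 7/2, 5⋅√11})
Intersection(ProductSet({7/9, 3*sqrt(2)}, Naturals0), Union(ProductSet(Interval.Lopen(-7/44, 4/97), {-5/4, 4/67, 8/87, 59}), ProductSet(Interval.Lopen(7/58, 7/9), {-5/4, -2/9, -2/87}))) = EmptySet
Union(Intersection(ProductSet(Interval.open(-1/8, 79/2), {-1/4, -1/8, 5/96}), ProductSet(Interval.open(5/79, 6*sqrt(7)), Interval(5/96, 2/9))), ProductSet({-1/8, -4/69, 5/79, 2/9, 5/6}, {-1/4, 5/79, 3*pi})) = Union(ProductSet({-1/8, -4/69, 5/79, 2/9, 5/6}, {-1/4, 5/79, 3*pi}), ProductSet(Interval.open(5/79, 6*sqrt(7)), {5/96}))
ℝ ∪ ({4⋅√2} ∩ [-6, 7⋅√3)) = ℝ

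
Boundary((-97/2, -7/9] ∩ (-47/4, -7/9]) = {-47/4, -7/9}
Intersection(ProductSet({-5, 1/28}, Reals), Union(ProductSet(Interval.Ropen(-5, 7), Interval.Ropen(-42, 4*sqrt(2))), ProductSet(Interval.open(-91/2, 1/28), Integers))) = Union(ProductSet({-5}, Integers), ProductSet({-5, 1/28}, Interval.Ropen(-42, 4*sqrt(2))))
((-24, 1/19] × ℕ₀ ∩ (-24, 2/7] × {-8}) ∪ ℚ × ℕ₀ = ℚ × ℕ₀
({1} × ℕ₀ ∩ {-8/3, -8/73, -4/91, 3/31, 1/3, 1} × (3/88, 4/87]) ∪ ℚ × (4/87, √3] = ℚ × (4/87, √3]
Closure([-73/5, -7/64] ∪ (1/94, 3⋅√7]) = [-73/5, -7/64] ∪ [1/94, 3⋅√7]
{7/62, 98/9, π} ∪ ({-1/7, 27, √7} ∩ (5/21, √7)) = {7/62, 98/9, π}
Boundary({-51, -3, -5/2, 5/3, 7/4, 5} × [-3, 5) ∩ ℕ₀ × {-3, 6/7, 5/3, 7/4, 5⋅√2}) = {5} × {-3, 6/7, 5/3, 7/4}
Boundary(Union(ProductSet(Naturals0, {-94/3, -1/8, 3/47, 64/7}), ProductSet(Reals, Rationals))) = ProductSet(Reals, Reals)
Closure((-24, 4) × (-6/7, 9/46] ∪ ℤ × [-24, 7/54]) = (ℤ × [-24, 7/54]) ∪ ({-24, 4} × [-6/7, 9/46]) ∪ ([-24, 4] × {-6/7, 9/46}) ∪ ((-24, 4) × (-6/7, 9/46])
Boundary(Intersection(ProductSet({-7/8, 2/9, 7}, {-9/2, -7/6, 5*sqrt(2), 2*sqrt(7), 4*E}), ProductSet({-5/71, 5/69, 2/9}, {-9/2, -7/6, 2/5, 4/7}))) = ProductSet({2/9}, {-9/2, -7/6})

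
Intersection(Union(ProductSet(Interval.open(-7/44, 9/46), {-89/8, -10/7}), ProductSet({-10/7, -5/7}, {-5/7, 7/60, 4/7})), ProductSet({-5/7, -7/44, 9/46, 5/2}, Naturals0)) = EmptySet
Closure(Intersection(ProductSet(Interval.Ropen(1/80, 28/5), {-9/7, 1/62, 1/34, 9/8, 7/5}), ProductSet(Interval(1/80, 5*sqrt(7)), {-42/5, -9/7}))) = ProductSet(Interval(1/80, 28/5), {-9/7})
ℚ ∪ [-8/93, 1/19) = ℚ ∪ [-8/93, 1/19]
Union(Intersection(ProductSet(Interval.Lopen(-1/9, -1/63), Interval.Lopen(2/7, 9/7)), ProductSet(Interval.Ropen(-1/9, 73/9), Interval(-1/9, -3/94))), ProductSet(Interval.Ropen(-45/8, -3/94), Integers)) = ProductSet(Interval.Ropen(-45/8, -3/94), Integers)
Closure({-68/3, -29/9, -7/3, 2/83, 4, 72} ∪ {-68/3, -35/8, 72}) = {-68/3, -35/8, -29/9, -7/3, 2/83, 4, 72}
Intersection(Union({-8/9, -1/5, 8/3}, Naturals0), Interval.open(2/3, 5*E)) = Union({8/3}, Range(1, 14, 1))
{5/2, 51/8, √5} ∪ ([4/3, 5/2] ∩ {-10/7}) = {5/2, 51/8, √5}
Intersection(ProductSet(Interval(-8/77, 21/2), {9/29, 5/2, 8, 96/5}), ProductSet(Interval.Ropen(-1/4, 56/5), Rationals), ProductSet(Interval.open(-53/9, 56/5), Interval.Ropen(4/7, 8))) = ProductSet(Interval(-8/77, 21/2), {5/2})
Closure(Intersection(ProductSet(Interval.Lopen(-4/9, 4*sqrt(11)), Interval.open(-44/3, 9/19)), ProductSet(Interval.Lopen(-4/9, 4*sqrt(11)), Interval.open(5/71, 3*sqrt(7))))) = Union(ProductSet({-4/9, 4*sqrt(11)}, Interval(5/71, 9/19)), ProductSet(Interval(-4/9, 4*sqrt(11)), {5/71, 9/19}), ProductSet(Interval.Lopen(-4/9, 4*sqrt(11)), Interval.open(5/71, 9/19)))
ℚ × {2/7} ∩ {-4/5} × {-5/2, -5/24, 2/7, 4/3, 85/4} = {-4/5} × {2/7}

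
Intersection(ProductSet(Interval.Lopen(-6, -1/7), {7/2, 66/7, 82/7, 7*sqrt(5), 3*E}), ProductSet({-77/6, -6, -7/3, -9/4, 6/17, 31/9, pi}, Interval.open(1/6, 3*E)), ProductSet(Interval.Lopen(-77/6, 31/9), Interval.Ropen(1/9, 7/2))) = EmptySet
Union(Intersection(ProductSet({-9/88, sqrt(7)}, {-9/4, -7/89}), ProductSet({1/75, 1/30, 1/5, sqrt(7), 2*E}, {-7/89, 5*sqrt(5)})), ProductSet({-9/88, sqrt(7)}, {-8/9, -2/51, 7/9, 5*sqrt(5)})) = Union(ProductSet({sqrt(7)}, {-7/89}), ProductSet({-9/88, sqrt(7)}, {-8/9, -2/51, 7/9, 5*sqrt(5)}))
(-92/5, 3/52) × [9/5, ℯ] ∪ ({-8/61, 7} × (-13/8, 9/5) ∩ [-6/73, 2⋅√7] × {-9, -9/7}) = (-92/5, 3/52) × [9/5, ℯ]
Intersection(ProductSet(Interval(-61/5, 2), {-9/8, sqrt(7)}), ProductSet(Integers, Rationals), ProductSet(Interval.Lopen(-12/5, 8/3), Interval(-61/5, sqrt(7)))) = ProductSet(Range(-2, 3, 1), {-9/8})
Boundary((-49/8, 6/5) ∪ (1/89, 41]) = {-49/8, 41}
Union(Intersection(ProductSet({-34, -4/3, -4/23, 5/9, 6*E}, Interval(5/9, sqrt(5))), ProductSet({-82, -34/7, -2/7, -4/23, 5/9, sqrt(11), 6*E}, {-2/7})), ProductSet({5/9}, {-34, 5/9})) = ProductSet({5/9}, {-34, 5/9})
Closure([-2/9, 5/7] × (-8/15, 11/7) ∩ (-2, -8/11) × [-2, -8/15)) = ∅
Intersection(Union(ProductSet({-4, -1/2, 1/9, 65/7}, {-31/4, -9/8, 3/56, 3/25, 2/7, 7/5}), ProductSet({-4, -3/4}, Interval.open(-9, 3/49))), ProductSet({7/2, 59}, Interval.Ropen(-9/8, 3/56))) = EmptySet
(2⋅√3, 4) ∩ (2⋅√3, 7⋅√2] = (2⋅√3, 4)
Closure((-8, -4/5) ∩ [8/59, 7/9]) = ∅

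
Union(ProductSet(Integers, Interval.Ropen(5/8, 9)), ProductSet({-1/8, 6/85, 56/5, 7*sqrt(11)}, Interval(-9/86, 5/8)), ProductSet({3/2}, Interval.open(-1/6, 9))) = Union(ProductSet({3/2}, Interval.open(-1/6, 9)), ProductSet({-1/8, 6/85, 56/5, 7*sqrt(11)}, Interval(-9/86, 5/8)), ProductSet(Integers, Interval.Ropen(5/8, 9)))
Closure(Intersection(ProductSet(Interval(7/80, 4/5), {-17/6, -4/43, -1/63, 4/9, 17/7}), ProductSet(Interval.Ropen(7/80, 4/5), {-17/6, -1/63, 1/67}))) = ProductSet(Interval(7/80, 4/5), {-17/6, -1/63})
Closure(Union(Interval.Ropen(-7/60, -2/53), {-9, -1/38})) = Union({-9, -1/38}, Interval(-7/60, -2/53))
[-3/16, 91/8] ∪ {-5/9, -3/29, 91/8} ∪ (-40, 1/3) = (-40, 91/8]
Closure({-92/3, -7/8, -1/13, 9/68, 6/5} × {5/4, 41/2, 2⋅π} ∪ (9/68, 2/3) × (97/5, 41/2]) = ({9/68, 2/3} × [97/5, 41/2]) ∪ ([9/68, 2/3] × {97/5, 41/2}) ∪ ((9/68, 2/3) × (97/5, 41/2]) ∪ ({-92/3, -7/8, -1/13, 9/68, 6/5} × {5/4, 41/2, 2⋅π})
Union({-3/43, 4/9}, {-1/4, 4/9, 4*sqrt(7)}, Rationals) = Union({4*sqrt(7)}, Rationals)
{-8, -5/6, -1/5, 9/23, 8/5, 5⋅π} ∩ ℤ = {-8}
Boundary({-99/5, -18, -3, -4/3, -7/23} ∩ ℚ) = {-99/5, -18, -3, -4/3, -7/23}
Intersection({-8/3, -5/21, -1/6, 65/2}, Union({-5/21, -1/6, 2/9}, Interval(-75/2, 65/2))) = {-8/3, -5/21, -1/6, 65/2}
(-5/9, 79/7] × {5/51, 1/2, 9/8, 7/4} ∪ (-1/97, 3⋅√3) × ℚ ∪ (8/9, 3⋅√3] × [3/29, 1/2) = ((-5/9, 79/7] × {5/51, 1/2, 9/8, 7/4}) ∪ ((-1/97, 3⋅√3) × ℚ) ∪ ((8/9, 3⋅√3] × [3/29, 1/2))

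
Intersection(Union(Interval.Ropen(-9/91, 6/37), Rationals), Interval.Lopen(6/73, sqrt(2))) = Union(Intersection(Interval.Lopen(6/73, sqrt(2)), Rationals), Interval.Lopen(6/73, 6/37))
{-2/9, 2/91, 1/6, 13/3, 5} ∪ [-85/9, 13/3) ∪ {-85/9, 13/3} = [-85/9, 13/3] ∪ {5}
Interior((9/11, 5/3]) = (9/11, 5/3)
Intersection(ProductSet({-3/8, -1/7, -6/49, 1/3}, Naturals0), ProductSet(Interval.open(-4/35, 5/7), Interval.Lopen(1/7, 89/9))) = ProductSet({1/3}, Range(1, 10, 1))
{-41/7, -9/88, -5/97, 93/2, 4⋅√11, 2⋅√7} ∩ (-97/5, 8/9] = {-41/7, -9/88, -5/97}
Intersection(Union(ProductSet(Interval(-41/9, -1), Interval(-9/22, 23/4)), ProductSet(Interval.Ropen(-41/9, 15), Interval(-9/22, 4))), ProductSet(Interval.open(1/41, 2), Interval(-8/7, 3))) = ProductSet(Interval.open(1/41, 2), Interval(-9/22, 3))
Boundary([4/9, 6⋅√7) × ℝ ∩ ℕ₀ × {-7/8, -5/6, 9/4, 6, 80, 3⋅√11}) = {1, 2, …, 15} × {-7/8, -5/6, 9/4, 6, 80, 3⋅√11}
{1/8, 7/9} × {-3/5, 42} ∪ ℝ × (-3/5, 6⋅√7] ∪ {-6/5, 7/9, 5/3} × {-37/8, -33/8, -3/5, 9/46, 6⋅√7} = ({1/8, 7/9} × {-3/5, 42}) ∪ (ℝ × (-3/5, 6⋅√7]) ∪ ({-6/5, 7/9, 5/3} × {-37/8, -33/8, -3/5, 9/46, 6⋅√7})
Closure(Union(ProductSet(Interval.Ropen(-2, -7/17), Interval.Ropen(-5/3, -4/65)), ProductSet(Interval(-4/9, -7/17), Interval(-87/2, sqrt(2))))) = Union(ProductSet({-2, -7/17}, Interval(-5/3, -4/65)), ProductSet(Interval.Ropen(-2, -7/17), Interval.Ropen(-5/3, -4/65)), ProductSet(Interval(-4/9, -7/17), Interval(-87/2, sqrt(2))), ProductSet(Union({-7/17}, Interval(-2, -4/9)), {-5/3, -4/65}))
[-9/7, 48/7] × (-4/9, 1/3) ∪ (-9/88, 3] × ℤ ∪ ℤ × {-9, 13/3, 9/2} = (ℤ × {-9, 13/3, 9/2}) ∪ ((-9/88, 3] × ℤ) ∪ ([-9/7, 48/7] × (-4/9, 1/3))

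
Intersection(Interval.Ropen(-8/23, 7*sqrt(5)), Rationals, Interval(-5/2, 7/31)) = Intersection(Interval(-8/23, 7/31), Rationals)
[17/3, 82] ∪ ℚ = ℚ ∪ [17/3, 82]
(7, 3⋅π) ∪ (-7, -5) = (-7, -5) ∪ (7, 3⋅π)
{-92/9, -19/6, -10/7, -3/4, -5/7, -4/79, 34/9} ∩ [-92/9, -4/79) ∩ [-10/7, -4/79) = {-10/7, -3/4, -5/7}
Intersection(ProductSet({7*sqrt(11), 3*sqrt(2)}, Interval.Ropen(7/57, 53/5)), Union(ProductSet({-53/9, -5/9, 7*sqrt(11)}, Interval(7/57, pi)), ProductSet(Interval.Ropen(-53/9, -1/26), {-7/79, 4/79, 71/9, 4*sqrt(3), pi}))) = ProductSet({7*sqrt(11)}, Interval(7/57, pi))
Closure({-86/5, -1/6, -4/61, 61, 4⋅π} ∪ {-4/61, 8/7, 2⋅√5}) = {-86/5, -1/6, -4/61, 8/7, 61, 2⋅√5, 4⋅π}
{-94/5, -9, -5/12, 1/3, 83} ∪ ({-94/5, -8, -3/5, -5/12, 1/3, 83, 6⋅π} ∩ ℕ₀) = {-94/5, -9, -5/12, 1/3, 83}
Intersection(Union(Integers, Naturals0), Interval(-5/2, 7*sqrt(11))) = Range(-2, 24, 1)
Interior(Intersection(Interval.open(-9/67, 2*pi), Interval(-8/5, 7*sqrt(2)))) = Interval.open(-9/67, 2*pi)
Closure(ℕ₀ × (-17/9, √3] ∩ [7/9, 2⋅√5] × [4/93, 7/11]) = {1, 2, 3, 4} × [4/93, 7/11]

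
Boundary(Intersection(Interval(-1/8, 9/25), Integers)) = Range(0, 1, 1)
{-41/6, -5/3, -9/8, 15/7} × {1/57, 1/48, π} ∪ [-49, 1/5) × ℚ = ([-49, 1/5) × ℚ) ∪ ({-41/6, -5/3, -9/8, 15/7} × {1/57, 1/48, π})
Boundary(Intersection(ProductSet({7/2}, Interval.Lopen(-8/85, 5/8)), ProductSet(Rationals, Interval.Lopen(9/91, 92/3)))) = ProductSet({7/2}, Interval(9/91, 5/8))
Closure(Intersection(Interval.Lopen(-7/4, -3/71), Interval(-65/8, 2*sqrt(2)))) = Interval(-7/4, -3/71)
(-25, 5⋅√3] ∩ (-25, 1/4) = (-25, 1/4)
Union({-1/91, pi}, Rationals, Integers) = Union({pi}, Rationals)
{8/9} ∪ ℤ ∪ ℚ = ℚ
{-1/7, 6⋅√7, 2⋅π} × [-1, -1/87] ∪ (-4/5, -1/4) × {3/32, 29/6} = ((-4/5, -1/4) × {3/32, 29/6}) ∪ ({-1/7, 6⋅√7, 2⋅π} × [-1, -1/87])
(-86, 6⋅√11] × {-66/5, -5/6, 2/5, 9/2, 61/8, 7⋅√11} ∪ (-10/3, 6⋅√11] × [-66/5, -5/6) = ((-10/3, 6⋅√11] × [-66/5, -5/6)) ∪ ((-86, 6⋅√11] × {-66/5, -5/6, 2/5, 9/2, 61/8, 7⋅√11})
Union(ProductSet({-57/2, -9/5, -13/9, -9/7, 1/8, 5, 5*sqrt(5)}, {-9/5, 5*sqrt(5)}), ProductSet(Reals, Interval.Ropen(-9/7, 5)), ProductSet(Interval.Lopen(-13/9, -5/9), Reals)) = Union(ProductSet({-57/2, -9/5, -13/9, -9/7, 1/8, 5, 5*sqrt(5)}, {-9/5, 5*sqrt(5)}), ProductSet(Interval.Lopen(-13/9, -5/9), Reals), ProductSet(Reals, Interval.Ropen(-9/7, 5)))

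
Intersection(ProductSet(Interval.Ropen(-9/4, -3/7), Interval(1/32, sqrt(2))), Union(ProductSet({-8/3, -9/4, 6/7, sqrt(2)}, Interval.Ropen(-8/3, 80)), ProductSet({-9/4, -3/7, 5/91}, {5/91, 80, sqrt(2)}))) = ProductSet({-9/4}, Interval(1/32, sqrt(2)))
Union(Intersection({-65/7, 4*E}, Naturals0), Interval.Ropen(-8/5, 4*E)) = Interval.Ropen(-8/5, 4*E)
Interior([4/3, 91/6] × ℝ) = (4/3, 91/6) × ℝ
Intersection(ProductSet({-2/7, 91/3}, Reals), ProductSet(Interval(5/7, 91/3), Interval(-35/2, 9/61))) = ProductSet({91/3}, Interval(-35/2, 9/61))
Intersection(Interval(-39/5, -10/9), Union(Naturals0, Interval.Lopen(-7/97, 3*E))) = EmptySet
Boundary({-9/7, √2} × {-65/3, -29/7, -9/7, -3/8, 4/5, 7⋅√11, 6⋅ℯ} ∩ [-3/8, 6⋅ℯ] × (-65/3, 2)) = {√2} × {-29/7, -9/7, -3/8, 4/5}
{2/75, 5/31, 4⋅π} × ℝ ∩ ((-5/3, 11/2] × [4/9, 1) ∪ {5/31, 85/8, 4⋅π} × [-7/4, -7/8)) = ({2/75, 5/31} × [4/9, 1)) ∪ ({5/31, 4⋅π} × [-7/4, -7/8))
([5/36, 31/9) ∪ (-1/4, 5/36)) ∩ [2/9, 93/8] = [2/9, 31/9)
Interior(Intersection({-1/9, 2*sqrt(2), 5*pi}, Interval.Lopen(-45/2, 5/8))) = EmptySet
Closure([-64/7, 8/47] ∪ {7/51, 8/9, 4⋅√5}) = [-64/7, 8/47] ∪ {8/9, 4⋅√5}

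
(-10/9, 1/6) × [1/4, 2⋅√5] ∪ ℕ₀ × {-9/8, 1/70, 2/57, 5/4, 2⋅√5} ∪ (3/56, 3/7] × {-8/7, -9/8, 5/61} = ((3/56, 3/7] × {-8/7, -9/8, 5/61}) ∪ (ℕ₀ × {-9/8, 1/70, 2/57, 5/4, 2⋅√5}) ∪ ((-10/9, 1/6) × [1/4, 2⋅√5])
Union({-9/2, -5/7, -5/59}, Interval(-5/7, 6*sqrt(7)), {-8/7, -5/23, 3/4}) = Union({-9/2, -8/7}, Interval(-5/7, 6*sqrt(7)))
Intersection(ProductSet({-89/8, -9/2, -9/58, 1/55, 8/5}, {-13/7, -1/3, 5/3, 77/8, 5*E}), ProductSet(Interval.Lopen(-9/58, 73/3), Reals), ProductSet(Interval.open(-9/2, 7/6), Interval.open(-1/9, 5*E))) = ProductSet({1/55}, {5/3, 77/8})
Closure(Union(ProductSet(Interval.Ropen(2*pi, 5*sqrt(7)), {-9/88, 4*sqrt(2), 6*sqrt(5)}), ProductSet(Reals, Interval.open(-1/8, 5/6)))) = Union(ProductSet(Interval(2*pi, 5*sqrt(7)), {4*sqrt(2), 6*sqrt(5)}), ProductSet(Interval.Ropen(2*pi, 5*sqrt(7)), {-9/88, 4*sqrt(2), 6*sqrt(5)}), ProductSet(Reals, Interval(-1/8, 5/6)))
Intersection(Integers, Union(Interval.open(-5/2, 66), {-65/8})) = Range(-2, 66, 1)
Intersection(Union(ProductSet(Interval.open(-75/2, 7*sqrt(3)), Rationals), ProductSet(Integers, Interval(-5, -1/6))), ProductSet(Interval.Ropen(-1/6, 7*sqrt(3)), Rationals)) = ProductSet(Interval.Ropen(-1/6, 7*sqrt(3)), Rationals)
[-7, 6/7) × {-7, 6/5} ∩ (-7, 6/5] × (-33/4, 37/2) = (-7, 6/7) × {-7, 6/5}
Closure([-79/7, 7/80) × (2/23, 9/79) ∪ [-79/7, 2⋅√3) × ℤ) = ({-79/7, 7/80} × [2/23, 9/79]) ∪ ([-79/7, 7/80] × {2/23, 9/79}) ∪ ([-79/7, 7/80) × (2/23, 9/79)) ∪ ([-79/7, 2⋅√3] × ℤ)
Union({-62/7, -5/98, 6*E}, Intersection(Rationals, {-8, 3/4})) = {-62/7, -8, -5/98, 3/4, 6*E}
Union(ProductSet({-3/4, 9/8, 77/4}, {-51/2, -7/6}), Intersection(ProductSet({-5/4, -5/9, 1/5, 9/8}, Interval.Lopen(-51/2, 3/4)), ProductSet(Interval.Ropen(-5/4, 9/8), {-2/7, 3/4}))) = Union(ProductSet({-5/4, -5/9, 1/5}, {-2/7, 3/4}), ProductSet({-3/4, 9/8, 77/4}, {-51/2, -7/6}))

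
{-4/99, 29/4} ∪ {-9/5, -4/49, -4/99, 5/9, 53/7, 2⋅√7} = {-9/5, -4/49, -4/99, 5/9, 29/4, 53/7, 2⋅√7}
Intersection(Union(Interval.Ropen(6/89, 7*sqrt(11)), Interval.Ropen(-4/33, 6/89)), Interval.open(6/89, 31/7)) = Interval.open(6/89, 31/7)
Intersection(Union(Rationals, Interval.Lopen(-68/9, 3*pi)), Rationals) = Union(Intersection(Interval(-68/9, 3*pi), Rationals), Rationals)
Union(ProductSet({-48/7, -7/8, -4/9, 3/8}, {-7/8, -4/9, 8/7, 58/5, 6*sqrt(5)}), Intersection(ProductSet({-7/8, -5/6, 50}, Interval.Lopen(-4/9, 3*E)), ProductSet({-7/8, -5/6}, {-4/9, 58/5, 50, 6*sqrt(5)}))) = ProductSet({-48/7, -7/8, -4/9, 3/8}, {-7/8, -4/9, 8/7, 58/5, 6*sqrt(5)})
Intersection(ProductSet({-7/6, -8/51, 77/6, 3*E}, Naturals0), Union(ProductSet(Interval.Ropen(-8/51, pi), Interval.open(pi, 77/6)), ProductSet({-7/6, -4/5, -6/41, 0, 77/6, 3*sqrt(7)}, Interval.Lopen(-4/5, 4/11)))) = Union(ProductSet({-8/51}, Range(4, 13, 1)), ProductSet({-7/6, 77/6}, Range(0, 1, 1)))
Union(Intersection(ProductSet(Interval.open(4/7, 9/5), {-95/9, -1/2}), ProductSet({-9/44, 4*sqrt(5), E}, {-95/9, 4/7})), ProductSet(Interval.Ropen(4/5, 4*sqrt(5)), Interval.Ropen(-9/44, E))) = ProductSet(Interval.Ropen(4/5, 4*sqrt(5)), Interval.Ropen(-9/44, E))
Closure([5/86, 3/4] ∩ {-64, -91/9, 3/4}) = {3/4}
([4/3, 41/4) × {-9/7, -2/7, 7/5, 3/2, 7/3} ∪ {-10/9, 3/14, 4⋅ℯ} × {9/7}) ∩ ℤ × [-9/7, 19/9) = {2, 3, …, 10} × {-9/7, -2/7, 7/5, 3/2}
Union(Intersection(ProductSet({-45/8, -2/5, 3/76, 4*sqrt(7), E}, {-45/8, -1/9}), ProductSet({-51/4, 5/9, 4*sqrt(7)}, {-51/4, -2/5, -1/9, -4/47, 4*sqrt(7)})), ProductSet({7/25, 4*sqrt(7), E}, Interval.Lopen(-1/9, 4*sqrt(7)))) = Union(ProductSet({4*sqrt(7)}, {-1/9}), ProductSet({7/25, 4*sqrt(7), E}, Interval.Lopen(-1/9, 4*sqrt(7))))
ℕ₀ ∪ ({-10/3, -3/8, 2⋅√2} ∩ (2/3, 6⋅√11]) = ℕ₀ ∪ {2⋅√2}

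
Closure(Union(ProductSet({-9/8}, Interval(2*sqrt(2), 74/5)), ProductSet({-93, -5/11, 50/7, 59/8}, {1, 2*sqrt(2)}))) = Union(ProductSet({-9/8}, Interval(2*sqrt(2), 74/5)), ProductSet({-93, -5/11, 50/7, 59/8}, {1, 2*sqrt(2)}))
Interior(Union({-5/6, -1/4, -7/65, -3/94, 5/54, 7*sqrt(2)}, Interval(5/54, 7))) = Interval.open(5/54, 7)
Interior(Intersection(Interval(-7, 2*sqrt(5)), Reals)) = Interval.open(-7, 2*sqrt(5))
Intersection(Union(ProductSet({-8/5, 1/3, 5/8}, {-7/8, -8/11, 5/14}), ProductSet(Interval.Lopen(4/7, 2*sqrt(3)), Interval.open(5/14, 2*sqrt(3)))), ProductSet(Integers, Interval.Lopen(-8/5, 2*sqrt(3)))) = ProductSet(Range(1, 4, 1), Interval.open(5/14, 2*sqrt(3)))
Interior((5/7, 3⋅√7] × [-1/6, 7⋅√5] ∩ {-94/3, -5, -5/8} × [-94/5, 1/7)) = ∅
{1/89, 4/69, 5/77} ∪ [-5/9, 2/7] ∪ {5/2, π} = [-5/9, 2/7] ∪ {5/2, π}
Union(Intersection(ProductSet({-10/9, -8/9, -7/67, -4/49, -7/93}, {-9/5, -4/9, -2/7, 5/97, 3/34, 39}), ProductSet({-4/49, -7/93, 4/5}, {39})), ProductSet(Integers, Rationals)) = Union(ProductSet({-4/49, -7/93}, {39}), ProductSet(Integers, Rationals))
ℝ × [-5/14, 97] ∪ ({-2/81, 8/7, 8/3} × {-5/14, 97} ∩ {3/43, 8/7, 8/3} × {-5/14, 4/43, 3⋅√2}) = ℝ × [-5/14, 97]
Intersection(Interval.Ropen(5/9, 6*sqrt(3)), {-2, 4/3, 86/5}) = {4/3}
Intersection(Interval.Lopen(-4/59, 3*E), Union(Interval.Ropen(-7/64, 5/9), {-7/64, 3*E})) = Union({3*E}, Interval.open(-4/59, 5/9))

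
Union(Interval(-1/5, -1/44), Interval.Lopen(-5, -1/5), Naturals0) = Union(Interval.Lopen(-5, -1/44), Naturals0)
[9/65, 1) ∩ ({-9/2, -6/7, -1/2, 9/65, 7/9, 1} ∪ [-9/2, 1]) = [9/65, 1)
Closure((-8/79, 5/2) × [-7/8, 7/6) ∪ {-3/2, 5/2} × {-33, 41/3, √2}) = ({-8/79, 5/2} × [-7/8, 7/6]) ∪ ([-8/79, 5/2] × {-7/8, 7/6}) ∪ ({-3/2, 5/2} × {-33, 41/3, √2}) ∪ ((-8/79, 5/2) × [-7/8, 7/6))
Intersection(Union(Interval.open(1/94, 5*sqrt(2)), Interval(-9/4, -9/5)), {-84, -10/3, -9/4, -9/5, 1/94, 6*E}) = {-9/4, -9/5}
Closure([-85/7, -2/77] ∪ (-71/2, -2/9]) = [-71/2, -2/77]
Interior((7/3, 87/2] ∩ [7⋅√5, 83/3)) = (7⋅√5, 83/3)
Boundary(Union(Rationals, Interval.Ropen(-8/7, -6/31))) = Union(Interval(-oo, -8/7), Interval(-6/31, oo))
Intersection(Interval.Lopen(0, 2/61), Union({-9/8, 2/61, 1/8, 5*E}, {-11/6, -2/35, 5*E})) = {2/61}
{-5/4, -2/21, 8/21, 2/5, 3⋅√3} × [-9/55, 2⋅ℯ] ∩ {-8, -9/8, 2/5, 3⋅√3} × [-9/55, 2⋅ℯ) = {2/5, 3⋅√3} × [-9/55, 2⋅ℯ)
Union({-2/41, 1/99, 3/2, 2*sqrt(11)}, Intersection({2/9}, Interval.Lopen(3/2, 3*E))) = {-2/41, 1/99, 3/2, 2*sqrt(11)}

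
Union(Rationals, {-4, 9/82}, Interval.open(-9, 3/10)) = Union(Interval(-9, 3/10), Rationals)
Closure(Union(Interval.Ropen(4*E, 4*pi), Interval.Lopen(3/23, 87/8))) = Interval(3/23, 4*pi)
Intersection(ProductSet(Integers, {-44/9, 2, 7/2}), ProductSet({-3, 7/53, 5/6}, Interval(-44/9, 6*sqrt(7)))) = ProductSet({-3}, {-44/9, 2, 7/2})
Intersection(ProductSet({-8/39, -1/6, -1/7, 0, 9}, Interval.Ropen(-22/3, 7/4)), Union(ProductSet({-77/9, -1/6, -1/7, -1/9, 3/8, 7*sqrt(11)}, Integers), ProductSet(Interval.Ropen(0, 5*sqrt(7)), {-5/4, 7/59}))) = Union(ProductSet({-1/6, -1/7}, Range(-7, 2, 1)), ProductSet({0, 9}, {-5/4, 7/59}))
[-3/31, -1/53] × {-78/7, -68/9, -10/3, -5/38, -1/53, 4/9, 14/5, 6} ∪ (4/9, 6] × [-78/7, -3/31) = ((4/9, 6] × [-78/7, -3/31)) ∪ ([-3/31, -1/53] × {-78/7, -68/9, -10/3, -5/38, -1/53, 4/9, 14/5, 6})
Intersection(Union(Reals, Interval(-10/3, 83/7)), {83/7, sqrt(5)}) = {83/7, sqrt(5)}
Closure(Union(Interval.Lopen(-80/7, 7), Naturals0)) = Union(Complement(Naturals0, Interval.open(-80/7, 7)), Interval(-80/7, 7), Naturals0)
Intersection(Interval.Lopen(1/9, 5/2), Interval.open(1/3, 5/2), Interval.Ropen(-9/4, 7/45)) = EmptySet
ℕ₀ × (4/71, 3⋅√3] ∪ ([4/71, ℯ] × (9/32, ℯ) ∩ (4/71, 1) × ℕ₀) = ((4/71, 1) × {1, 2}) ∪ (ℕ₀ × (4/71, 3⋅√3])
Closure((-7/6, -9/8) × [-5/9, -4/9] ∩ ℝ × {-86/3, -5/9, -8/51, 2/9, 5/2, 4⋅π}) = [-7/6, -9/8] × {-5/9}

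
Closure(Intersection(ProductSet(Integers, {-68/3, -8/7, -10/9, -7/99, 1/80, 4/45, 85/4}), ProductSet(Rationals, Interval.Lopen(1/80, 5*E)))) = ProductSet(Integers, {4/45})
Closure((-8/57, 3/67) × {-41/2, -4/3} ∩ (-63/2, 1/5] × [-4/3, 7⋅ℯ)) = [-8/57, 3/67] × {-4/3}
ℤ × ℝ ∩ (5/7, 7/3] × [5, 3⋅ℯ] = {1, 2} × [5, 3⋅ℯ]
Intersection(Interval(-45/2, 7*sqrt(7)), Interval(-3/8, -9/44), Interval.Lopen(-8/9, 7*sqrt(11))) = Interval(-3/8, -9/44)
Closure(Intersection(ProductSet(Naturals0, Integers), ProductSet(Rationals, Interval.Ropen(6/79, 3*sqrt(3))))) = ProductSet(Naturals0, Range(1, 6, 1))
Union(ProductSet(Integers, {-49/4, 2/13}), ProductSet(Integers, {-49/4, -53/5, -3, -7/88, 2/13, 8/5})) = ProductSet(Integers, {-49/4, -53/5, -3, -7/88, 2/13, 8/5})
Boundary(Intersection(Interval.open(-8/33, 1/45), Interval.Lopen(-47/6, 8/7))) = {-8/33, 1/45}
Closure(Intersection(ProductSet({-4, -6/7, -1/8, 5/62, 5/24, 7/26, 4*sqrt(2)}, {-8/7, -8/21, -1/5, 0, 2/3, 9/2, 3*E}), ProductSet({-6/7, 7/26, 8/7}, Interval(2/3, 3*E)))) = ProductSet({-6/7, 7/26}, {2/3, 9/2, 3*E})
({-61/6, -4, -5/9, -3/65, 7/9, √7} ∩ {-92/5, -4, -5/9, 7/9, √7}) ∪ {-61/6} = {-61/6, -4, -5/9, 7/9, √7}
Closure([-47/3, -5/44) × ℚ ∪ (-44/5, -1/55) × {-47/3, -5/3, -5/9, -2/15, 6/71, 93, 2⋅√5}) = ([-47/3, -5/44] × ℝ) ∪ ([-44/5, -1/55] × {-47/3, -5/3, -5/9, -2/15, 6/71, 93, 2⋅√5})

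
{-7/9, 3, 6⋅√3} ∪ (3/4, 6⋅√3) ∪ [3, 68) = {-7/9} ∪ (3/4, 68)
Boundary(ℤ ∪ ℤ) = ℤ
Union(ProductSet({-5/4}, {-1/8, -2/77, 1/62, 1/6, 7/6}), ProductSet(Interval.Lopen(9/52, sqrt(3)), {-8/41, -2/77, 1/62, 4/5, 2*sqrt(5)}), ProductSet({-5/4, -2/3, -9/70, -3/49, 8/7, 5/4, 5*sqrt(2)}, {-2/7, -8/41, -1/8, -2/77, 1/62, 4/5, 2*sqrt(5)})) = Union(ProductSet({-5/4}, {-1/8, -2/77, 1/62, 1/6, 7/6}), ProductSet({-5/4, -2/3, -9/70, -3/49, 8/7, 5/4, 5*sqrt(2)}, {-2/7, -8/41, -1/8, -2/77, 1/62, 4/5, 2*sqrt(5)}), ProductSet(Interval.Lopen(9/52, sqrt(3)), {-8/41, -2/77, 1/62, 4/5, 2*sqrt(5)}))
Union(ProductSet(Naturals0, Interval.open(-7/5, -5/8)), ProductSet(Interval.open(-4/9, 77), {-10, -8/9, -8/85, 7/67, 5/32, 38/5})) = Union(ProductSet(Interval.open(-4/9, 77), {-10, -8/9, -8/85, 7/67, 5/32, 38/5}), ProductSet(Naturals0, Interval.open(-7/5, -5/8)))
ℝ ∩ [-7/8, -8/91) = [-7/8, -8/91)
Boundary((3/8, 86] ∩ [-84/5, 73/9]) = {3/8, 73/9}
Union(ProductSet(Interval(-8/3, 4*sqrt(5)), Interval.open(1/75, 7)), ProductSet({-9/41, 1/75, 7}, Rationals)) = Union(ProductSet({-9/41, 1/75, 7}, Rationals), ProductSet(Interval(-8/3, 4*sqrt(5)), Interval.open(1/75, 7)))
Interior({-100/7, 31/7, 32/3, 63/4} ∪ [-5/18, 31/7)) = (-5/18, 31/7)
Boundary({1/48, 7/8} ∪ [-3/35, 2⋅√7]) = {-3/35, 2⋅√7}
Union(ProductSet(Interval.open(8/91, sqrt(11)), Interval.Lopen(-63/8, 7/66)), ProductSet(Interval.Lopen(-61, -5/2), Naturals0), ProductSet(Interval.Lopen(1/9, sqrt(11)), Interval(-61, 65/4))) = Union(ProductSet(Interval.Lopen(-61, -5/2), Naturals0), ProductSet(Interval.open(8/91, sqrt(11)), Interval.Lopen(-63/8, 7/66)), ProductSet(Interval.Lopen(1/9, sqrt(11)), Interval(-61, 65/4)))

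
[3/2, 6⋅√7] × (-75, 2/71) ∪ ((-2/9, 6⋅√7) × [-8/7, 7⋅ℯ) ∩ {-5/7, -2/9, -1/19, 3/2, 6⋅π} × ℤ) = ({-1/19, 3/2} × {-1, 0, …, 19}) ∪ ([3/2, 6⋅√7] × (-75, 2/71))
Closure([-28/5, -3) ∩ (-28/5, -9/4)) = [-28/5, -3]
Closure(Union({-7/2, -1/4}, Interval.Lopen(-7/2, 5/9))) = Interval(-7/2, 5/9)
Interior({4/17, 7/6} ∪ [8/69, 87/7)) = (8/69, 87/7)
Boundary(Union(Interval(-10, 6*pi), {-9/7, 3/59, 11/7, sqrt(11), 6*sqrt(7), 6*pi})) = {-10, 6*pi}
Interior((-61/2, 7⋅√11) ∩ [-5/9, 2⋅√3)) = (-5/9, 2⋅√3)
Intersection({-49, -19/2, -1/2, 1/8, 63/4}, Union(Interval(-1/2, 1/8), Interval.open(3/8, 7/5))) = {-1/2, 1/8}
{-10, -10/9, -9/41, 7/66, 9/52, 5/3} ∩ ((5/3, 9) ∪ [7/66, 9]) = {7/66, 9/52, 5/3}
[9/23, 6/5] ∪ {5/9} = [9/23, 6/5]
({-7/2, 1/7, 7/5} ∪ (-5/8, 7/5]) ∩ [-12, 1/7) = {-7/2} ∪ (-5/8, 1/7)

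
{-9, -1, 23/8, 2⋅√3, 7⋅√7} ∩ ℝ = {-9, -1, 23/8, 2⋅√3, 7⋅√7}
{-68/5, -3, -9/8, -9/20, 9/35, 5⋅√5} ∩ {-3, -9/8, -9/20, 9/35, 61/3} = {-3, -9/8, -9/20, 9/35}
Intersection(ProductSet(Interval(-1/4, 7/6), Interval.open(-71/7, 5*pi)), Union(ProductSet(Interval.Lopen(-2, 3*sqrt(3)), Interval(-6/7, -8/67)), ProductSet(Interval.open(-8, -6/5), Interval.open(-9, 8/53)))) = ProductSet(Interval(-1/4, 7/6), Interval(-6/7, -8/67))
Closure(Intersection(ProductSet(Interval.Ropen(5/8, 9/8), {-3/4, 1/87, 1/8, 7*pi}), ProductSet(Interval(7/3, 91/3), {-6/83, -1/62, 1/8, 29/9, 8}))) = EmptySet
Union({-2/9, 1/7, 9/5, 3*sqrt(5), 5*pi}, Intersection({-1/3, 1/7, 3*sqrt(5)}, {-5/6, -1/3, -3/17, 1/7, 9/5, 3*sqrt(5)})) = {-1/3, -2/9, 1/7, 9/5, 3*sqrt(5), 5*pi}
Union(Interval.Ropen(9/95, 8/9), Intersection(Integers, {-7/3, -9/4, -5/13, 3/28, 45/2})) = Interval.Ropen(9/95, 8/9)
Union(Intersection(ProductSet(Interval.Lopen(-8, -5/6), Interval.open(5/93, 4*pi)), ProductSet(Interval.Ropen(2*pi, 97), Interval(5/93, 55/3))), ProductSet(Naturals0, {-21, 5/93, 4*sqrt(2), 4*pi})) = ProductSet(Naturals0, {-21, 5/93, 4*sqrt(2), 4*pi})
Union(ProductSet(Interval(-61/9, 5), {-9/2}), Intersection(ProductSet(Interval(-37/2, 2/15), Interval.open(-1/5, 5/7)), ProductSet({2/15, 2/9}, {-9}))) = ProductSet(Interval(-61/9, 5), {-9/2})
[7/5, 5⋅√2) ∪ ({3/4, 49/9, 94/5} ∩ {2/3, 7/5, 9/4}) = [7/5, 5⋅√2)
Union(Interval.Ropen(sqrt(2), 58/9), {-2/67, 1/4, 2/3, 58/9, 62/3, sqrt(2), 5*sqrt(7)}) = Union({-2/67, 1/4, 2/3, 62/3, 5*sqrt(7)}, Interval(sqrt(2), 58/9))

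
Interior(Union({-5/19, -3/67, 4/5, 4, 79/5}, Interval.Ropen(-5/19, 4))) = Interval.open(-5/19, 4)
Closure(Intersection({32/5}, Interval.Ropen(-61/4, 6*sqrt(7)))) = {32/5}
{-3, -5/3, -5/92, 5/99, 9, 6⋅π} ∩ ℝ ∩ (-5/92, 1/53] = ∅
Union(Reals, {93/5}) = Reals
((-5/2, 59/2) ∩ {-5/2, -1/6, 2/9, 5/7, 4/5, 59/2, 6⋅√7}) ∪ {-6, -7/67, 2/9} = {-6, -1/6, -7/67, 2/9, 5/7, 4/5, 6⋅√7}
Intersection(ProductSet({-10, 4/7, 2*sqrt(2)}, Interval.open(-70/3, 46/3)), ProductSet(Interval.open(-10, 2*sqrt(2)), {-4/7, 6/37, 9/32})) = ProductSet({4/7}, {-4/7, 6/37, 9/32})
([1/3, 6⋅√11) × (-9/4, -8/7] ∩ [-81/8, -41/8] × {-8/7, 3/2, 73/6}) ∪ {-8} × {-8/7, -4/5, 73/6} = {-8} × {-8/7, -4/5, 73/6}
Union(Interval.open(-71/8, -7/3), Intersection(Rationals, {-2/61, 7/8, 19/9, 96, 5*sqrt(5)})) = Union({-2/61, 7/8, 19/9, 96}, Interval.open(-71/8, -7/3))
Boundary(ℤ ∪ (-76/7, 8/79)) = {-76/7, 8/79} ∪ (ℤ \ (-76/7, 8/79))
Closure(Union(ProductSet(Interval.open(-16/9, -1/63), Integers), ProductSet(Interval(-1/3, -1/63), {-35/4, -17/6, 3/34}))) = Union(ProductSet(Interval(-16/9, -1/63), Integers), ProductSet(Interval(-1/3, -1/63), {-35/4, -17/6, 3/34}))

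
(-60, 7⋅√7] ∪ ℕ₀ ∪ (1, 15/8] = (-60, 7⋅√7] ∪ ℕ₀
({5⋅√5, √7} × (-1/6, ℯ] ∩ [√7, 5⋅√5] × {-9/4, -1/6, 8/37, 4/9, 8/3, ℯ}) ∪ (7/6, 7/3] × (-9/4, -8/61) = ((7/6, 7/3] × (-9/4, -8/61)) ∪ ({5⋅√5, √7} × {8/37, 4/9, 8/3, ℯ})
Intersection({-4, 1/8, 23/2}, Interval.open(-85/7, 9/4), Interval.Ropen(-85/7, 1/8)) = {-4}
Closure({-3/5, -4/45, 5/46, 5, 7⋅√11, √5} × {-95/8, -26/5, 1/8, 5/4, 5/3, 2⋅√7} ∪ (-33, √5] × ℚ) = ([-33, √5] × ℝ) ∪ ({-3/5, -4/45, 5/46, 5, 7⋅√11, √5} × {-95/8, -26/5, 1/8, 5/4, 5/3, 2⋅√7})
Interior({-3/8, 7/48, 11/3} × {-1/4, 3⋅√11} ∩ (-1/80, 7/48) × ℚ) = ∅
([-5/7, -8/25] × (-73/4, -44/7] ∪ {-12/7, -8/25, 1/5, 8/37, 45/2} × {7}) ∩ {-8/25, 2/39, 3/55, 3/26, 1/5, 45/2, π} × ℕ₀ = {-8/25, 1/5, 45/2} × {7}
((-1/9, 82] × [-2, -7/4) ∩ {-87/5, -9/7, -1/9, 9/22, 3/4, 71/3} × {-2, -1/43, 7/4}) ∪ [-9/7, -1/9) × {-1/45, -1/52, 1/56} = ({9/22, 3/4, 71/3} × {-2}) ∪ ([-9/7, -1/9) × {-1/45, -1/52, 1/56})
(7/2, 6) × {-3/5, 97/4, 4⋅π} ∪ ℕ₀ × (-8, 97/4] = (ℕ₀ × (-8, 97/4]) ∪ ((7/2, 6) × {-3/5, 97/4, 4⋅π})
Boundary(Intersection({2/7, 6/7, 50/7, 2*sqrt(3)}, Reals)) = {2/7, 6/7, 50/7, 2*sqrt(3)}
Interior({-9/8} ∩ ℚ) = ∅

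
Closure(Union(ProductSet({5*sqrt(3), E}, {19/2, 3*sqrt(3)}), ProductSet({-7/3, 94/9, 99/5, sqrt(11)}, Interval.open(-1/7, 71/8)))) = Union(ProductSet({5*sqrt(3), E}, {19/2, 3*sqrt(3)}), ProductSet({-7/3, 94/9, 99/5, sqrt(11)}, Interval(-1/7, 71/8)))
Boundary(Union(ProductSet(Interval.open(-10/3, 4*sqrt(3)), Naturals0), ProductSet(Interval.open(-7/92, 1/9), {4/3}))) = Union(ProductSet(Interval(-10/3, 4*sqrt(3)), Naturals0), ProductSet(Interval(-7/92, 1/9), {4/3}))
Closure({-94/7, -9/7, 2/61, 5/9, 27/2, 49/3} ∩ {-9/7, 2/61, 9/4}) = {-9/7, 2/61}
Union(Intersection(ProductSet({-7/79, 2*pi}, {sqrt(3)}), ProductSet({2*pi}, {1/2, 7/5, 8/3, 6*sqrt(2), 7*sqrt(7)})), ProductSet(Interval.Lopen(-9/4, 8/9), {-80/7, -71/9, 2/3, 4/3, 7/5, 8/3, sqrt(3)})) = ProductSet(Interval.Lopen(-9/4, 8/9), {-80/7, -71/9, 2/3, 4/3, 7/5, 8/3, sqrt(3)})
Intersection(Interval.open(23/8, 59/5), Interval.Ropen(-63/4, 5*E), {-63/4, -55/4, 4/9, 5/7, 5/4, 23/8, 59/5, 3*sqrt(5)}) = {3*sqrt(5)}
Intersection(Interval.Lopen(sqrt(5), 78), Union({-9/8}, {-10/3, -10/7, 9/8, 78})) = {78}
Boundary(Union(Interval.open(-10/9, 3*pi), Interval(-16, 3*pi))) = {-16, 3*pi}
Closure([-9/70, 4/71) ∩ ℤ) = {0}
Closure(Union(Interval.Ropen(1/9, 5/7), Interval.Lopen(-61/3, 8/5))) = Interval(-61/3, 8/5)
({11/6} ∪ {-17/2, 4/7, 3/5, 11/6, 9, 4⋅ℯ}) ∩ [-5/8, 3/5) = {4/7}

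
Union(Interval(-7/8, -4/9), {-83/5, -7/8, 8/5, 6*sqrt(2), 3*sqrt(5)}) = Union({-83/5, 8/5, 6*sqrt(2), 3*sqrt(5)}, Interval(-7/8, -4/9))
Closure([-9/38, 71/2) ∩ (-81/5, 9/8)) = [-9/38, 9/8]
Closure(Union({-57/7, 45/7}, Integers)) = Union({-57/7, 45/7}, Integers)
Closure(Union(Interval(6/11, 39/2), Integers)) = Union(Integers, Interval(6/11, 39/2))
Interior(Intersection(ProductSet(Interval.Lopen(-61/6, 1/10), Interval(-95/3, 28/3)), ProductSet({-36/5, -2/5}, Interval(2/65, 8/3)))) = EmptySet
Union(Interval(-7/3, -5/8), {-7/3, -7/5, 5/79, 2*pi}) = Union({5/79, 2*pi}, Interval(-7/3, -5/8))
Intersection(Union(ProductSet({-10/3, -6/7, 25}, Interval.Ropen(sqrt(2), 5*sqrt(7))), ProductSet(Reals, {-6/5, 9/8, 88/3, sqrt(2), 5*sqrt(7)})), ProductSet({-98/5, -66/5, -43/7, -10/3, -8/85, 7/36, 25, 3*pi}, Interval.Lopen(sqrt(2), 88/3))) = Union(ProductSet({-10/3, 25}, Interval.open(sqrt(2), 5*sqrt(7))), ProductSet({-98/5, -66/5, -43/7, -10/3, -8/85, 7/36, 25, 3*pi}, {88/3, 5*sqrt(7)}))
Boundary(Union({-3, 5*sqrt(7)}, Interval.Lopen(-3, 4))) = {-3, 4, 5*sqrt(7)}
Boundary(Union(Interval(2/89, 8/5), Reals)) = EmptySet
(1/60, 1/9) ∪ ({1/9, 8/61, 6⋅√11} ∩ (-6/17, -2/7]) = (1/60, 1/9)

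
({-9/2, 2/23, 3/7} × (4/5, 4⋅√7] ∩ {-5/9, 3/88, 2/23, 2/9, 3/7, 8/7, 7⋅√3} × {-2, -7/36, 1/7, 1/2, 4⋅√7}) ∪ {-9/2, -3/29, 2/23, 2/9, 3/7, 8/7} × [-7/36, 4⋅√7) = ({2/23, 3/7} × {4⋅√7}) ∪ ({-9/2, -3/29, 2/23, 2/9, 3/7, 8/7} × [-7/36, 4⋅√7))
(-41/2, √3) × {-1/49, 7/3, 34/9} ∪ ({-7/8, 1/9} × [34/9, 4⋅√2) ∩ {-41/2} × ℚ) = (-41/2, √3) × {-1/49, 7/3, 34/9}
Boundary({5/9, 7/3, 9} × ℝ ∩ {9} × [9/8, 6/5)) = {9} × [9/8, 6/5]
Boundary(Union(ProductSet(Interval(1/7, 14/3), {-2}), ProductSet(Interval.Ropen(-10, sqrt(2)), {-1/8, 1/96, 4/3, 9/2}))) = Union(ProductSet(Interval(-10, sqrt(2)), {-1/8, 1/96, 4/3, 9/2}), ProductSet(Interval(1/7, 14/3), {-2}))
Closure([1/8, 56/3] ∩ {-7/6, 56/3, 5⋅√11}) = {56/3, 5⋅√11}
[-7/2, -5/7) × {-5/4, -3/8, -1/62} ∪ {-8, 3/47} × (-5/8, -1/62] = ({-8, 3/47} × (-5/8, -1/62]) ∪ ([-7/2, -5/7) × {-5/4, -3/8, -1/62})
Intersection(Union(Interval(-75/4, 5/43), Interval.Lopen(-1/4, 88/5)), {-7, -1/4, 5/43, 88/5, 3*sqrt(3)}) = {-7, -1/4, 5/43, 88/5, 3*sqrt(3)}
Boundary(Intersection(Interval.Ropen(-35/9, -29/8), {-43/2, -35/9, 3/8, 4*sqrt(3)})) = {-35/9}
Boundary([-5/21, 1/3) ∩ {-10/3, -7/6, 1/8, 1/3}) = {1/8}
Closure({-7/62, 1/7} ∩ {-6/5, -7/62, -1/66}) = {-7/62}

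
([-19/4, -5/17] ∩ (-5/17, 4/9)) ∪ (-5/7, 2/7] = (-5/7, 2/7]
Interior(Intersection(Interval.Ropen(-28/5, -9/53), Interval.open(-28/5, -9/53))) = Interval.open(-28/5, -9/53)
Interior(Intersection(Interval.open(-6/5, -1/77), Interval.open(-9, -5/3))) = EmptySet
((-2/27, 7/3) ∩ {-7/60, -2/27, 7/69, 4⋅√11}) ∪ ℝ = ℝ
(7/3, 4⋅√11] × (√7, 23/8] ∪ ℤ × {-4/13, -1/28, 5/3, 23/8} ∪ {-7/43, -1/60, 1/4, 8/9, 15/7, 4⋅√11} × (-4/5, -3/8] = (ℤ × {-4/13, -1/28, 5/3, 23/8}) ∪ ({-7/43, -1/60, 1/4, 8/9, 15/7, 4⋅√11} × (-4/5, -3/8]) ∪ ((7/3, 4⋅√11] × (√7, 23/8])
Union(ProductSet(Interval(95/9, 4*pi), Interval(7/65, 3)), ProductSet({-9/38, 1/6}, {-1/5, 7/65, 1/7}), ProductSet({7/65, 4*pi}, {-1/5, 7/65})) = Union(ProductSet({-9/38, 1/6}, {-1/5, 7/65, 1/7}), ProductSet({7/65, 4*pi}, {-1/5, 7/65}), ProductSet(Interval(95/9, 4*pi), Interval(7/65, 3)))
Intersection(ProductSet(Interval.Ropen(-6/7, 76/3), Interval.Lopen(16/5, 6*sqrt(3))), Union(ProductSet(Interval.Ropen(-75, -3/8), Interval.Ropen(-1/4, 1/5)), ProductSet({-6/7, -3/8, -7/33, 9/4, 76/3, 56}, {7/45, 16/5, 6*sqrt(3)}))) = ProductSet({-6/7, -3/8, -7/33, 9/4}, {6*sqrt(3)})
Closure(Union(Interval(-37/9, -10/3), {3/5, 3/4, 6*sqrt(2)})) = Union({3/5, 3/4, 6*sqrt(2)}, Interval(-37/9, -10/3))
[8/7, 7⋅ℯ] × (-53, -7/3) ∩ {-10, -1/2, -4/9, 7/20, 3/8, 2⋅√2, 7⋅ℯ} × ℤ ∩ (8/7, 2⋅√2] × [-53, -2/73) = {2⋅√2} × {-52, -51, …, -3}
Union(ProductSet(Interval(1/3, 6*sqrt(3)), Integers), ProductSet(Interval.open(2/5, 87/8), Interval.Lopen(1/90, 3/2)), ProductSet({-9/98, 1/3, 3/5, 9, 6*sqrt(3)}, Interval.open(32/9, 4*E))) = Union(ProductSet({-9/98, 1/3, 3/5, 9, 6*sqrt(3)}, Interval.open(32/9, 4*E)), ProductSet(Interval(1/3, 6*sqrt(3)), Integers), ProductSet(Interval.open(2/5, 87/8), Interval.Lopen(1/90, 3/2)))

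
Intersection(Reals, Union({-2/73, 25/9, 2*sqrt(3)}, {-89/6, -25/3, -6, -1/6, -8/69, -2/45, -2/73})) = {-89/6, -25/3, -6, -1/6, -8/69, -2/45, -2/73, 25/9, 2*sqrt(3)}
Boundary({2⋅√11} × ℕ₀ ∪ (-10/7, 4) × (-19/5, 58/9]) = ({2⋅√11} × ℕ₀) ∪ ({-10/7, 4} × [-19/5, 58/9]) ∪ ([-10/7, 4] × {-19/5, 58/9})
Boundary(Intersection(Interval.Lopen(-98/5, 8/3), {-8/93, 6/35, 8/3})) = {-8/93, 6/35, 8/3}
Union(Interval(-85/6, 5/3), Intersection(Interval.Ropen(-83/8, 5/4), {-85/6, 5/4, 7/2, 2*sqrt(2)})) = Interval(-85/6, 5/3)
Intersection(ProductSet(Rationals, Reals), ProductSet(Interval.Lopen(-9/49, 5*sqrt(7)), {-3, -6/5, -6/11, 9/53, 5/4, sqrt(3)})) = ProductSet(Intersection(Interval.Lopen(-9/49, 5*sqrt(7)), Rationals), {-3, -6/5, -6/11, 9/53, 5/4, sqrt(3)})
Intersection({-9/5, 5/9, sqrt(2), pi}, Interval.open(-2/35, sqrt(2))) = {5/9}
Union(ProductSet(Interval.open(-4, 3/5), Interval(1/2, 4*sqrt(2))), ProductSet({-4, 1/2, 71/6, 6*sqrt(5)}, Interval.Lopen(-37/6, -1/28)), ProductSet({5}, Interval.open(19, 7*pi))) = Union(ProductSet({5}, Interval.open(19, 7*pi)), ProductSet({-4, 1/2, 71/6, 6*sqrt(5)}, Interval.Lopen(-37/6, -1/28)), ProductSet(Interval.open(-4, 3/5), Interval(1/2, 4*sqrt(2))))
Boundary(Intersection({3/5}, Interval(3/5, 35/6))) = {3/5}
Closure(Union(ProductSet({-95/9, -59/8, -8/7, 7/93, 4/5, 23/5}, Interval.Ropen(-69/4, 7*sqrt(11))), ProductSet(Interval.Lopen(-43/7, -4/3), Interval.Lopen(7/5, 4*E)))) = Union(ProductSet({-43/7, -4/3}, Interval(7/5, 4*E)), ProductSet({-95/9, -59/8, -8/7, 7/93, 4/5, 23/5}, Interval(-69/4, 7*sqrt(11))), ProductSet(Interval(-43/7, -4/3), {7/5, 4*E}), ProductSet(Interval.Lopen(-43/7, -4/3), Interval.Lopen(7/5, 4*E)))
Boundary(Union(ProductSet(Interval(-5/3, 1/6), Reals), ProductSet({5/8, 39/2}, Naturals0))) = Union(ProductSet({-5/3, 1/6}, Reals), ProductSet({5/8, 39/2}, Naturals0))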